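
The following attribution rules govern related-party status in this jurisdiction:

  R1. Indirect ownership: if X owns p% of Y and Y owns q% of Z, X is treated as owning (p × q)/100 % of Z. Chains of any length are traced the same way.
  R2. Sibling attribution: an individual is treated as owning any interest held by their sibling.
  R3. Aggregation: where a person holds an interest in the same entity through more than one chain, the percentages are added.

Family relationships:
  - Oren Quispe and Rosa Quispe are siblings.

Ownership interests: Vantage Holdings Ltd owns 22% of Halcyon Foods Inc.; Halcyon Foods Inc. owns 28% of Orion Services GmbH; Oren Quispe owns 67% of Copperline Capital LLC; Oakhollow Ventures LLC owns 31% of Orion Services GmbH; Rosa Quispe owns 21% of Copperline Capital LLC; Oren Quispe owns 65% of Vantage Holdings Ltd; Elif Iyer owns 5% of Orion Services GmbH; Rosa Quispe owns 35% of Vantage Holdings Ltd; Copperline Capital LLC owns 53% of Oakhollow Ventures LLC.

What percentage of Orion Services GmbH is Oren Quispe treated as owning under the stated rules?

20.6184%

By sibling attribution (R2), Oren Quispe is treated as also owning Rosa Quispe's interest in Vantage Holdings Ltd, giving 65% + 35% = 100%.
By sibling attribution (R2), Oren Quispe is treated as also owning Rosa Quispe's interest in Copperline Capital LLC, giving 67% + 21% = 88%.
Chain via Vantage Holdings Ltd → Halcyon Foods Inc. (R1): 100% × 22% × 28% = 6.16% of Orion Services GmbH.
Chain via Copperline Capital LLC → Oakhollow Ventures LLC (R1): 88% × 53% × 31% = 14.4584% of Orion Services GmbH.
Aggregating (R3): 6.16% + 14.4584% = 20.6184%.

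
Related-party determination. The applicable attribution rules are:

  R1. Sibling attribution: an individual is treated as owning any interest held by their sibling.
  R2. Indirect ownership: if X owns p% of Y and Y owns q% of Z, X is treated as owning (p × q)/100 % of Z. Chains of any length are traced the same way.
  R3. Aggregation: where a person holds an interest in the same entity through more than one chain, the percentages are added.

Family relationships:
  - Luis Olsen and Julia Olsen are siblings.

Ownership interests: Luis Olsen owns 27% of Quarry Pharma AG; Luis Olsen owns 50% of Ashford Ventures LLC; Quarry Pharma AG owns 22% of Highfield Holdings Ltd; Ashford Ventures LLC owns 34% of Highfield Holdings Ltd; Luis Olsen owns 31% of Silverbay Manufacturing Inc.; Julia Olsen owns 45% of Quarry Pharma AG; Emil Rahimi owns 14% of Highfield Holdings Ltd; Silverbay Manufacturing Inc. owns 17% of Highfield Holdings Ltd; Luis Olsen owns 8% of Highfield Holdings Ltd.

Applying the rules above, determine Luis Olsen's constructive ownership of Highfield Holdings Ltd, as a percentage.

46.11%

By sibling attribution (R1), Luis Olsen is treated as also owning Julia Olsen's interest in Quarry Pharma AG, giving 27% + 45% = 72%.
Chain via Quarry Pharma AG (R2): 72% × 22% = 15.84% of Highfield Holdings Ltd.
Chain via Silverbay Manufacturing Inc. (R2): 31% × 17% = 5.27% of Highfield Holdings Ltd.
Chain via Ashford Ventures LLC (R2): 50% × 34% = 17% of Highfield Holdings Ltd.
Direct interest in Highfield Holdings Ltd: 8%.
Aggregating (R3): 15.84% + 5.27% + 17% + 8% = 46.11%.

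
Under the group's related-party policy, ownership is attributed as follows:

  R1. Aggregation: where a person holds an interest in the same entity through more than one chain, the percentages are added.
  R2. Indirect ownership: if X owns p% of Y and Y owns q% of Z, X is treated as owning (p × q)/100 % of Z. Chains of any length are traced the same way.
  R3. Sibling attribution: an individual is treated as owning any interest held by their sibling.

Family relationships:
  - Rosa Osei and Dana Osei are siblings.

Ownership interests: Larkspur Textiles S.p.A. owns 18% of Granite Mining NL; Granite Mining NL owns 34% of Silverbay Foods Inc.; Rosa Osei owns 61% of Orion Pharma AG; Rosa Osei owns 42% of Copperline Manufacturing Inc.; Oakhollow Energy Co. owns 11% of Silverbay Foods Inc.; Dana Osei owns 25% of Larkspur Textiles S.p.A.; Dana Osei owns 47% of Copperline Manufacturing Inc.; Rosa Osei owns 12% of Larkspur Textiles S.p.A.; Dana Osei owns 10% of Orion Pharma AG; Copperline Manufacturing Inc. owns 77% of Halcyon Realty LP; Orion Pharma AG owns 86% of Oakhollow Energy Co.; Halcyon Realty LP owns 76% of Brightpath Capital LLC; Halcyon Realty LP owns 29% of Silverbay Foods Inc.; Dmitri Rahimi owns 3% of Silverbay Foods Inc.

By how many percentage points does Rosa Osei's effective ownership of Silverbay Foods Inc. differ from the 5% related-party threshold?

By sibling attribution (R3), Rosa Osei is treated as also owning Dana Osei's interest in Orion Pharma AG, giving 61% + 10% = 71%.
By sibling attribution (R3), Rosa Osei is treated as also owning Dana Osei's interest in Copperline Manufacturing Inc, giving 42% + 47% = 89%.
By sibling attribution (R3), Rosa Osei is treated as also owning Dana Osei's interest in Larkspur Textiles S.p.A, giving 12% + 25% = 37%.
Chain via Orion Pharma AG → Oakhollow Energy Co. (R2): 71% × 86% × 11% = 6.7166% of Silverbay Foods Inc.
Chain via Copperline Manufacturing Inc. → Halcyon Realty LP (R2): 89% × 77% × 29% = 19.8737% of Silverbay Foods Inc.
Chain via Larkspur Textiles S.p.A. → Granite Mining NL (R2): 37% × 18% × 34% = 2.2644% of Silverbay Foods Inc.
Aggregating (R1): 6.7166% + 19.8737% + 2.2644% = 28.8547%.
28.8547% exceeds the 5% threshold by 23.8547 percentage points.

23.8547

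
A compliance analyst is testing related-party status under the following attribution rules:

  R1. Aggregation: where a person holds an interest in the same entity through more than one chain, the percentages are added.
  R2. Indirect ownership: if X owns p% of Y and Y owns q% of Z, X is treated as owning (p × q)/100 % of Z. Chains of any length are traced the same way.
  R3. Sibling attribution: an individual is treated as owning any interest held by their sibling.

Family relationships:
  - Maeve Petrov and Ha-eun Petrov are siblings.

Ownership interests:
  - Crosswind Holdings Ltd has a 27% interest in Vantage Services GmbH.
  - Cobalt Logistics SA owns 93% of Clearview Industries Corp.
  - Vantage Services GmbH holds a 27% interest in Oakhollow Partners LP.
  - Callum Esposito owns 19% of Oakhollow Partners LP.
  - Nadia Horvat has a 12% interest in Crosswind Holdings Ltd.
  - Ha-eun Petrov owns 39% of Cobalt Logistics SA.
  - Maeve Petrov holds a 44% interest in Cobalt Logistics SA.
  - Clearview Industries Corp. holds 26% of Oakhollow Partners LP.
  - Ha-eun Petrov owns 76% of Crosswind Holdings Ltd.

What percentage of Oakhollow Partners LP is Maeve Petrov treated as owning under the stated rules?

25.6098%

By sibling attribution (R3), Maeve Petrov is treated as also owning Ha-eun Petrov's interest in Cobalt Logistics SA, giving 44% + 39% = 83%.
By sibling attribution (R3), Maeve Petrov is treated as owning Ha-eun Petrov's 76% interest in Crosswind Holdings Ltd.
Chain via Cobalt Logistics SA → Clearview Industries Corp. (R2): 83% × 93% × 26% = 20.0694% of Oakhollow Partners LP.
Chain via Crosswind Holdings Ltd → Vantage Services GmbH (R2): 76% × 27% × 27% = 5.5404% of Oakhollow Partners LP.
Aggregating (R1): 20.0694% + 5.5404% = 25.6098%.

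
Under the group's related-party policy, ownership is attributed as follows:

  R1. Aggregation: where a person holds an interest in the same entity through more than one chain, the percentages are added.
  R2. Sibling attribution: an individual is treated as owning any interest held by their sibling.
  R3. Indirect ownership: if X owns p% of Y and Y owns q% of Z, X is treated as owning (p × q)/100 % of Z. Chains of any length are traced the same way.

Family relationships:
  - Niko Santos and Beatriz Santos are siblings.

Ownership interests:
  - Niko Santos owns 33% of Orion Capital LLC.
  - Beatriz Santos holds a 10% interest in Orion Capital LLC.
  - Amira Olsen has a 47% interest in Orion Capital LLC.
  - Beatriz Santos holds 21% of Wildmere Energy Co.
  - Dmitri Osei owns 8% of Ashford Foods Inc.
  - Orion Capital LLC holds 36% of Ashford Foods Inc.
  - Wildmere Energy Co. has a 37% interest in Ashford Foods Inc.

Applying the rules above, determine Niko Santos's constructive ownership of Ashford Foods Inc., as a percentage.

By sibling attribution (R2), Niko Santos is treated as also owning Beatriz Santos's interest in Orion Capital LLC, giving 33% + 10% = 43%.
By sibling attribution (R2), Niko Santos is treated as owning Beatriz Santos's 21% interest in Wildmere Energy Co.
Chain via Orion Capital LLC (R3): 43% × 36% = 15.48% of Ashford Foods Inc.
Chain via Wildmere Energy Co. (R3): 21% × 37% = 7.77% of Ashford Foods Inc.
Aggregating (R1): 15.48% + 7.77% = 23.25%.

23.25%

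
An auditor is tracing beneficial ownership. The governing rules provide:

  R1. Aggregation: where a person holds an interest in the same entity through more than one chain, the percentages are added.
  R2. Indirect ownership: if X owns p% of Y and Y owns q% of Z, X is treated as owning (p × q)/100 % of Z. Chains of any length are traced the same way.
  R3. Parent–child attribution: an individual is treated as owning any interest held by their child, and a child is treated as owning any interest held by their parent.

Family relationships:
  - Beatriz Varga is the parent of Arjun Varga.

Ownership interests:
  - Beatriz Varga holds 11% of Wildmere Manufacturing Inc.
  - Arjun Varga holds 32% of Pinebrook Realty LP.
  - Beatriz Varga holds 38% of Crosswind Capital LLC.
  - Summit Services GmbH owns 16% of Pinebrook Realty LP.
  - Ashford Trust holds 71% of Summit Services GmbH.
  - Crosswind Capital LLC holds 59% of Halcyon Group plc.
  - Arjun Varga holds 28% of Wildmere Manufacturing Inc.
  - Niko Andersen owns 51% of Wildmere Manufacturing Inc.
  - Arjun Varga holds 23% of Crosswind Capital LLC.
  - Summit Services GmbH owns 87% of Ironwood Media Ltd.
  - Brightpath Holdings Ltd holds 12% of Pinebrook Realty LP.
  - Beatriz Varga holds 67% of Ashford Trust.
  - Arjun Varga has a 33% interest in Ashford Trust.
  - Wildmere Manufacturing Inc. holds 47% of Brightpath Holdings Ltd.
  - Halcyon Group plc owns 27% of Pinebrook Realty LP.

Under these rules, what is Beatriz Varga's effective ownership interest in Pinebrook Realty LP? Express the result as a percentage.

By parent–child attribution (R3), Beatriz Varga is treated as also owning Arjun Varga's interest in Crosswind Capital LLC, giving 38% + 23% = 61%.
By parent–child attribution (R3), Beatriz Varga is treated as also owning Arjun Varga's interest in Ashford Trust, giving 67% + 33% = 100%.
By parent–child attribution (R3), Beatriz Varga is treated as also owning Arjun Varga's interest in Wildmere Manufacturing Inc, giving 11% + 28% = 39%.
By parent–child attribution (R3), Beatriz Varga is treated as owning Arjun Varga's 32% interest in Pinebrook Realty LP.
Chain via Crosswind Capital LLC → Halcyon Group plc (R2): 61% × 59% × 27% = 9.7173% of Pinebrook Realty LP.
Chain via Ashford Trust → Summit Services GmbH (R2): 100% × 71% × 16% = 11.36% of Pinebrook Realty LP.
Chain via Wildmere Manufacturing Inc. → Brightpath Holdings Ltd (R2): 39% × 47% × 12% = 2.1996% of Pinebrook Realty LP.
Direct interest in Pinebrook Realty LP: 32%.
Aggregating (R1): 9.7173% + 11.36% + 2.1996% + 32% = 55.2769%.

55.2769%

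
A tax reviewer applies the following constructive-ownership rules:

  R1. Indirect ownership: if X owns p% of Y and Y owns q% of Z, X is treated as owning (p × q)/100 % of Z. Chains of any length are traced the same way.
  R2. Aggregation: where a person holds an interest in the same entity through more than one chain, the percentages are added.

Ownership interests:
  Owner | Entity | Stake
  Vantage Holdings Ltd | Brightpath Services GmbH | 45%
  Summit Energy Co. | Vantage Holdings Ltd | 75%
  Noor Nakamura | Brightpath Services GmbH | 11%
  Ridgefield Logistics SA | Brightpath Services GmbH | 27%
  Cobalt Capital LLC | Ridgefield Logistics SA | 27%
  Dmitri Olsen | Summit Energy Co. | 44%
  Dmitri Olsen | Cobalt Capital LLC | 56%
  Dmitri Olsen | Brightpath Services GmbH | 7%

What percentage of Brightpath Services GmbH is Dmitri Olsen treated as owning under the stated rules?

Chain via Summit Energy Co. → Vantage Holdings Ltd (R1): 44% × 75% × 45% = 14.85% of Brightpath Services GmbH.
Chain via Cobalt Capital LLC → Ridgefield Logistics SA (R1): 56% × 27% × 27% = 4.0824% of Brightpath Services GmbH.
Direct interest in Brightpath Services GmbH: 7%.
Aggregating (R2): 14.85% + 4.0824% + 7% = 25.9324%.

25.9324%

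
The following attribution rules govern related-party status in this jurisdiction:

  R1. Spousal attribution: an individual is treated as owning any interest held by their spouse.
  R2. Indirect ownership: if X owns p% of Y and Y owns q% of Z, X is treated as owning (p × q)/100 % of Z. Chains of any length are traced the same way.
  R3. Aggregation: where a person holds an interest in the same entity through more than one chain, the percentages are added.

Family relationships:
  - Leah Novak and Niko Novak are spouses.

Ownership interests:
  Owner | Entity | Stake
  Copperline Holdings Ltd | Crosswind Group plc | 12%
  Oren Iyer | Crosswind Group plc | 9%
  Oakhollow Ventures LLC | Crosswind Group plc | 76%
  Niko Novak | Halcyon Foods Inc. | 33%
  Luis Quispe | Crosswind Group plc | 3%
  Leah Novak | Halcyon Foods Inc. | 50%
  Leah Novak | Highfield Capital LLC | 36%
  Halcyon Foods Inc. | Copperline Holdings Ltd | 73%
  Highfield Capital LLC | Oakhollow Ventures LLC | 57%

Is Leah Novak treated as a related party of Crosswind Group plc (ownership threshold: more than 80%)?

By spousal attribution (R1), Leah Novak is treated as also owning Niko Novak's interest in Halcyon Foods Inc, giving 50% + 33% = 83%.
Chain via Highfield Capital LLC → Oakhollow Ventures LLC (R2): 36% × 57% × 76% = 15.5952% of Crosswind Group plc.
Chain via Halcyon Foods Inc. → Copperline Holdings Ltd (R2): 83% × 73% × 12% = 7.2708% of Crosswind Group plc.
Aggregating (R3): 15.5952% + 7.2708% = 22.866%.
22.866% does not exceed the 80% threshold, so Leah is not a related party to Crosswind Group plc.

No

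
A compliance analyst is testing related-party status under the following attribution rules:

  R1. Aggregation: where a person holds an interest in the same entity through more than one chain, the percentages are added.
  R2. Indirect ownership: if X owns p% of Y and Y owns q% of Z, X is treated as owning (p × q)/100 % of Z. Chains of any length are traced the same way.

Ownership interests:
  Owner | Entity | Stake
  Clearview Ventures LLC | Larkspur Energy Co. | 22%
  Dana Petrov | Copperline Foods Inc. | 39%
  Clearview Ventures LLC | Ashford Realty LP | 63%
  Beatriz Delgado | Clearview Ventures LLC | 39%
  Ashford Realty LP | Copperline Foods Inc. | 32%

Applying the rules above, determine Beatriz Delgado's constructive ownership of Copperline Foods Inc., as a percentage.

Chain via Clearview Ventures LLC → Ashford Realty LP (R2): 39% × 63% × 32% = 7.8624% of Copperline Foods Inc.

7.8624%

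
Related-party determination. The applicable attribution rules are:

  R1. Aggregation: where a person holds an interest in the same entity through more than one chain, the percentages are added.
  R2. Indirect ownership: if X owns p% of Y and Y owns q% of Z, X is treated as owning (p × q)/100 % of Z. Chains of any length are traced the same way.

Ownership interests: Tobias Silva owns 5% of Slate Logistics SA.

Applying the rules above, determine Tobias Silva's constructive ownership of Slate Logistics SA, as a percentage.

Direct interest in Slate Logistics SA: 5%.

5%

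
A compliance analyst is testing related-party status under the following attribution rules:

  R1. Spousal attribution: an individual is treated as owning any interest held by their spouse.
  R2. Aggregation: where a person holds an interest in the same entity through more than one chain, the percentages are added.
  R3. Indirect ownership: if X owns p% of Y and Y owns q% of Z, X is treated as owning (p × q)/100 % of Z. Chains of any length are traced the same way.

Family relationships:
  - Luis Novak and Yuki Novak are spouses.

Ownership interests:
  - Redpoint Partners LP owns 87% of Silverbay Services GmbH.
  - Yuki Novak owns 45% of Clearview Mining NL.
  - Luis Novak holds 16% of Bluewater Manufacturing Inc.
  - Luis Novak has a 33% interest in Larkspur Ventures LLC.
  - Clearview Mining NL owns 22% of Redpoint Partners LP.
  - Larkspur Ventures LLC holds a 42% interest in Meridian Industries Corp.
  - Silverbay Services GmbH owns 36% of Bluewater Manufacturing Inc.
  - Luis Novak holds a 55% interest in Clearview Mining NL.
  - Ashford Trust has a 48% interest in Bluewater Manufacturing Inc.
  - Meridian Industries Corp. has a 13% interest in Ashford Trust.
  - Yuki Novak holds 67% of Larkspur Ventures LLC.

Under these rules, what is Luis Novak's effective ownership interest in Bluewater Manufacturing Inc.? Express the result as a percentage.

By spousal attribution (R1), Luis Novak is treated as also owning Yuki Novak's interest in Larkspur Ventures LLC, giving 33% + 67% = 100%.
By spousal attribution (R1), Luis Novak is treated as also owning Yuki Novak's interest in Clearview Mining NL, giving 55% + 45% = 100%.
Chain via Larkspur Ventures LLC → Meridian Industries Corp. → Ashford Trust (R3): 100% × 42% × 13% × 48% = 2.6208% of Bluewater Manufacturing Inc.
Chain via Clearview Mining NL → Redpoint Partners LP → Silverbay Services GmbH (R3): 100% × 22% × 87% × 36% = 6.8904% of Bluewater Manufacturing Inc.
Direct interest in Bluewater Manufacturing Inc: 16%.
Aggregating (R2): 2.6208% + 6.8904% + 16% = 25.5112%.

25.5112%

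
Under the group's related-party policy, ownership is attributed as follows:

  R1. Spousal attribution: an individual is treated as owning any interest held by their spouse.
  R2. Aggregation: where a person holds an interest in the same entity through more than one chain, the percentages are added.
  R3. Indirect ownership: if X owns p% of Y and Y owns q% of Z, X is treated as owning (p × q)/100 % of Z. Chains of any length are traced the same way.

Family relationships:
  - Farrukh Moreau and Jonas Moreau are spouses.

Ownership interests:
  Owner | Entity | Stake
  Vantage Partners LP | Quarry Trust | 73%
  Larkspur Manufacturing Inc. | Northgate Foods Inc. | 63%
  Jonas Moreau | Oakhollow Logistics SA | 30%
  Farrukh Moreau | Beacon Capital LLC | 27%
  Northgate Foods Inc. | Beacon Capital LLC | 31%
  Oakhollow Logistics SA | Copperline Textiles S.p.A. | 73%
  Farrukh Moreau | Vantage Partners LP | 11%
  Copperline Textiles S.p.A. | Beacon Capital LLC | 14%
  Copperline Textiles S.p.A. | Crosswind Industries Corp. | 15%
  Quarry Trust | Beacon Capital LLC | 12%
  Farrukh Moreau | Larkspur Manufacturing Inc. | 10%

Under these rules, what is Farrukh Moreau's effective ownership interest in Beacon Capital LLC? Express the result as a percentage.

32.9826%

By spousal attribution (R1), Farrukh Moreau is treated as owning Jonas Moreau's 30% interest in Oakhollow Logistics SA.
Chain via Vantage Partners LP → Quarry Trust (R3): 11% × 73% × 12% = 0.9636% of Beacon Capital LLC.
Chain via Larkspur Manufacturing Inc. → Northgate Foods Inc. (R3): 10% × 63% × 31% = 1.953% of Beacon Capital LLC.
Direct interest in Beacon Capital LLC: 27%.
Chain via Oakhollow Logistics SA → Copperline Textiles S.p.A. (R3): 30% × 73% × 14% = 3.066% of Beacon Capital LLC.
Aggregating (R2): 0.9636% + 1.953% + 27% + 3.066% = 32.9826%.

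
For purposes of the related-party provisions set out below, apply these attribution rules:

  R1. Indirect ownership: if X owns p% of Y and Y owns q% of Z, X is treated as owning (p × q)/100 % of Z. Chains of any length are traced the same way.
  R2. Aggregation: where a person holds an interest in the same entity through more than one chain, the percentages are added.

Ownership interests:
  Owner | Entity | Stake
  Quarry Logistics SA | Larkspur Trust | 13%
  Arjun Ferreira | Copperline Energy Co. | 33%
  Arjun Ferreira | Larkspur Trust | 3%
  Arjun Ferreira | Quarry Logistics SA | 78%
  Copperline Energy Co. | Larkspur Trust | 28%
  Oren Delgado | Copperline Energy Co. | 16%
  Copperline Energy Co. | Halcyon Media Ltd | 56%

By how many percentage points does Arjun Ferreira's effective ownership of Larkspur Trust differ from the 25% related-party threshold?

Chain via Copperline Energy Co. (R1): 33% × 28% = 9.24% of Larkspur Trust.
Chain via Quarry Logistics SA (R1): 78% × 13% = 10.14% of Larkspur Trust.
Direct interest in Larkspur Trust: 3%.
Aggregating (R2): 9.24% + 10.14% + 3% = 22.38%.
22.38% falls short of the 25% threshold by 2.62 percentage points.

2.62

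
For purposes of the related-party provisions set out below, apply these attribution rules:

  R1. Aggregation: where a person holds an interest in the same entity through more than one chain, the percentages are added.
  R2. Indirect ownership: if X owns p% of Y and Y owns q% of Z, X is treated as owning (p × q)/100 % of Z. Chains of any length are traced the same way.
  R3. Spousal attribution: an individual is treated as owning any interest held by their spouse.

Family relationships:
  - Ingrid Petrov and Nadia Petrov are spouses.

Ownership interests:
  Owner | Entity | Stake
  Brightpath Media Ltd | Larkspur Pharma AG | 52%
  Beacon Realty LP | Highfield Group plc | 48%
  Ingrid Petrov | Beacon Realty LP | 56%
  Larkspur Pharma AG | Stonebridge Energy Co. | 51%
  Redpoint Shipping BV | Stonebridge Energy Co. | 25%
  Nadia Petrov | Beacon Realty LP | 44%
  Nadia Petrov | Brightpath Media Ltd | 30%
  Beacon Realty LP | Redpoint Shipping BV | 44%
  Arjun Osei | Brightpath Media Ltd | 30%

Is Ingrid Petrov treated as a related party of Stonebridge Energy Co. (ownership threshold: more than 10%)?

By spousal attribution (R3), Ingrid Petrov is treated as also owning Nadia Petrov's interest in Beacon Realty LP, giving 56% + 44% = 100%.
By spousal attribution (R3), Ingrid Petrov is treated as owning Nadia Petrov's 30% interest in Brightpath Media Ltd.
Chain via Beacon Realty LP → Redpoint Shipping BV (R2): 100% × 44% × 25% = 11% of Stonebridge Energy Co.
Chain via Brightpath Media Ltd → Larkspur Pharma AG (R2): 30% × 52% × 51% = 7.956% of Stonebridge Energy Co.
Aggregating (R1): 11% + 7.956% = 18.956%.
18.956% exceeds the 10% threshold, so Ingrid is a related party to Stonebridge Energy Co.

Yes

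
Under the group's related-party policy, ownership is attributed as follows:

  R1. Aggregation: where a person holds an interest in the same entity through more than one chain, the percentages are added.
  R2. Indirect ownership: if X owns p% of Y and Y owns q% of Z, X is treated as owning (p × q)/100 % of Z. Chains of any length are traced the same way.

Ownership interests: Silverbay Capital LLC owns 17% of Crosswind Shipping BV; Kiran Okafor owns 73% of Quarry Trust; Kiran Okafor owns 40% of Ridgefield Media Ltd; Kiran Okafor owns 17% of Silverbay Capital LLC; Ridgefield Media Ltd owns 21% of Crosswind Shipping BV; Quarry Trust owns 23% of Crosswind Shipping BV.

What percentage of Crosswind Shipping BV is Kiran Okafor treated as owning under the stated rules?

28.08%

Chain via Silverbay Capital LLC (R2): 17% × 17% = 2.89% of Crosswind Shipping BV.
Chain via Ridgefield Media Ltd (R2): 40% × 21% = 8.4% of Crosswind Shipping BV.
Chain via Quarry Trust (R2): 73% × 23% = 16.79% of Crosswind Shipping BV.
Aggregating (R1): 2.89% + 8.4% + 16.79% = 28.08%.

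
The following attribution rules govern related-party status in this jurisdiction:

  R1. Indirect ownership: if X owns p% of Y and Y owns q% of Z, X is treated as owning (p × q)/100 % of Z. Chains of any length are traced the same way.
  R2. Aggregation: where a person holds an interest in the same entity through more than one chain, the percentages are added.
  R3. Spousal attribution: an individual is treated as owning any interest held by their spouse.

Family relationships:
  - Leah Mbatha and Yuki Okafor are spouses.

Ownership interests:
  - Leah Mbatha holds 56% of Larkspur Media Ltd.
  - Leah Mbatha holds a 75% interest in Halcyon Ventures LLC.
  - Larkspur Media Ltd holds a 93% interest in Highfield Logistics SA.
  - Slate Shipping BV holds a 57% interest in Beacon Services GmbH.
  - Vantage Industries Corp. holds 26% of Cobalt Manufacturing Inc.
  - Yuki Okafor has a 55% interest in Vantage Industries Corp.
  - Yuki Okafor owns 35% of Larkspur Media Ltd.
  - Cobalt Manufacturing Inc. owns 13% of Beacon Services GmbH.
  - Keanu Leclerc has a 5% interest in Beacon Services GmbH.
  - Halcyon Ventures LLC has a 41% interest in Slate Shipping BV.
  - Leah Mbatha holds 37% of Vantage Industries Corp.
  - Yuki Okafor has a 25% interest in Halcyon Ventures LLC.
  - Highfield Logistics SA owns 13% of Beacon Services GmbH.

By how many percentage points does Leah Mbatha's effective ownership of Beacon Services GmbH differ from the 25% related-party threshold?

By spousal attribution (R3), Leah Mbatha is treated as also owning Yuki Okafor's interest in Vantage Industries Corp, giving 37% + 55% = 92%.
By spousal attribution (R3), Leah Mbatha is treated as also owning Yuki Okafor's interest in Larkspur Media Ltd, giving 56% + 35% = 91%.
By spousal attribution (R3), Leah Mbatha is treated as also owning Yuki Okafor's interest in Halcyon Ventures LLC, giving 75% + 25% = 100%.
Chain via Vantage Industries Corp. → Cobalt Manufacturing Inc. (R1): 92% × 26% × 13% = 3.1096% of Beacon Services GmbH.
Chain via Larkspur Media Ltd → Highfield Logistics SA (R1): 91% × 93% × 13% = 11.0019% of Beacon Services GmbH.
Chain via Halcyon Ventures LLC → Slate Shipping BV (R1): 100% × 41% × 57% = 23.37% of Beacon Services GmbH.
Aggregating (R2): 3.1096% + 11.0019% + 23.37% = 37.4815%.
37.4815% exceeds the 25% threshold by 12.4815 percentage points.

12.4815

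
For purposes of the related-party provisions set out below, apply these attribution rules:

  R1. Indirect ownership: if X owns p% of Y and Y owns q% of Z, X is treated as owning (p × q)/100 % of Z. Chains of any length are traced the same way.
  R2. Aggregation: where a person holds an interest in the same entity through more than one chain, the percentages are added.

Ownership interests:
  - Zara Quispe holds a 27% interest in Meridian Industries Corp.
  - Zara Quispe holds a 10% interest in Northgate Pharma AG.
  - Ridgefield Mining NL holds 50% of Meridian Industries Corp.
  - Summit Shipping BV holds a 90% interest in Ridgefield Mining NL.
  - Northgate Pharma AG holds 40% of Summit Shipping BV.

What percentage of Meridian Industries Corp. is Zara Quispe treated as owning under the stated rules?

28.8%

Chain via Northgate Pharma AG → Summit Shipping BV → Ridgefield Mining NL (R1): 10% × 40% × 90% × 50% = 1.8% of Meridian Industries Corp.
Direct interest in Meridian Industries Corp: 27%.
Aggregating (R2): 1.8% + 27% = 28.8%.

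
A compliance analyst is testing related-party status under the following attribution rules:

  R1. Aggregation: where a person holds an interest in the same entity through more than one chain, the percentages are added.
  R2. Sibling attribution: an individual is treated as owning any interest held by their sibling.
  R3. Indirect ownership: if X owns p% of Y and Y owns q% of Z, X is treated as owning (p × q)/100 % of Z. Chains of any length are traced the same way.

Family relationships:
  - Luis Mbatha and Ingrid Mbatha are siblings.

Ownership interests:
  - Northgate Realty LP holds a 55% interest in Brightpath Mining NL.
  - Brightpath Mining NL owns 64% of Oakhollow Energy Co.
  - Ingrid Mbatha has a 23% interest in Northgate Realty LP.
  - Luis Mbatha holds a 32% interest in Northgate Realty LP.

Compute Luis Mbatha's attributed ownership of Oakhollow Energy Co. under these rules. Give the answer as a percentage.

19.36%

By sibling attribution (R2), Luis Mbatha is treated as also owning Ingrid Mbatha's interest in Northgate Realty LP, giving 32% + 23% = 55%.
Chain via Northgate Realty LP → Brightpath Mining NL (R3): 55% × 55% × 64% = 19.36% of Oakhollow Energy Co.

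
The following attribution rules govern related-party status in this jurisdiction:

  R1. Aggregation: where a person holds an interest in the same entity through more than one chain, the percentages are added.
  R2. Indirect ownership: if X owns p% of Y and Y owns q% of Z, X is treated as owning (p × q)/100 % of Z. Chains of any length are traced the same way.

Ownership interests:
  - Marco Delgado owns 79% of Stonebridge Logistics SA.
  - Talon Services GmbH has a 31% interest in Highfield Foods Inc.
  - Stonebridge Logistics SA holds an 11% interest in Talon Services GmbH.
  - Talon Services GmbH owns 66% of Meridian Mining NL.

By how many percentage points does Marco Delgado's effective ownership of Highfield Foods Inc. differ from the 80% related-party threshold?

Chain via Stonebridge Logistics SA → Talon Services GmbH (R2): 79% × 11% × 31% = 2.6939% of Highfield Foods Inc.
2.6939% falls short of the 80% threshold by 77.3061 percentage points.

77.3061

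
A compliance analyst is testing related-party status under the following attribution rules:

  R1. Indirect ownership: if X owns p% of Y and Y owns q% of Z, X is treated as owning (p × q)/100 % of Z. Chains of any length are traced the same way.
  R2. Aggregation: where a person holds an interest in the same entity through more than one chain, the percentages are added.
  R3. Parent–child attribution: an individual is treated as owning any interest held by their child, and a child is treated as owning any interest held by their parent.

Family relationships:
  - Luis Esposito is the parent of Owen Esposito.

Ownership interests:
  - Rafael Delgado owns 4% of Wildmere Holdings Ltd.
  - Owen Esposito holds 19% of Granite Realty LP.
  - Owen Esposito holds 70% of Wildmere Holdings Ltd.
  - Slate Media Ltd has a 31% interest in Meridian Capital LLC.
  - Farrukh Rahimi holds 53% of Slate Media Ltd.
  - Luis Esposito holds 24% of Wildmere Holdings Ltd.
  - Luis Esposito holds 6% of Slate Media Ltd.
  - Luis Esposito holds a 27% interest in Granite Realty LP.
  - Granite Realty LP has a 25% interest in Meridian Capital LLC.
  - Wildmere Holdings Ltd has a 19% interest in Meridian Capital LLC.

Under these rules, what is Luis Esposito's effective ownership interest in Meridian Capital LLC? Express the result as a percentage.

31.22%

By parent–child attribution (R3), Luis Esposito is treated as also owning Owen Esposito's interest in Granite Realty LP, giving 27% + 19% = 46%.
By parent–child attribution (R3), Luis Esposito is treated as also owning Owen Esposito's interest in Wildmere Holdings Ltd, giving 24% + 70% = 94%.
Chain via Granite Realty LP (R1): 46% × 25% = 11.5% of Meridian Capital LLC.
Chain via Slate Media Ltd (R1): 6% × 31% = 1.86% of Meridian Capital LLC.
Chain via Wildmere Holdings Ltd (R1): 94% × 19% = 17.86% of Meridian Capital LLC.
Aggregating (R2): 11.5% + 1.86% + 17.86% = 31.22%.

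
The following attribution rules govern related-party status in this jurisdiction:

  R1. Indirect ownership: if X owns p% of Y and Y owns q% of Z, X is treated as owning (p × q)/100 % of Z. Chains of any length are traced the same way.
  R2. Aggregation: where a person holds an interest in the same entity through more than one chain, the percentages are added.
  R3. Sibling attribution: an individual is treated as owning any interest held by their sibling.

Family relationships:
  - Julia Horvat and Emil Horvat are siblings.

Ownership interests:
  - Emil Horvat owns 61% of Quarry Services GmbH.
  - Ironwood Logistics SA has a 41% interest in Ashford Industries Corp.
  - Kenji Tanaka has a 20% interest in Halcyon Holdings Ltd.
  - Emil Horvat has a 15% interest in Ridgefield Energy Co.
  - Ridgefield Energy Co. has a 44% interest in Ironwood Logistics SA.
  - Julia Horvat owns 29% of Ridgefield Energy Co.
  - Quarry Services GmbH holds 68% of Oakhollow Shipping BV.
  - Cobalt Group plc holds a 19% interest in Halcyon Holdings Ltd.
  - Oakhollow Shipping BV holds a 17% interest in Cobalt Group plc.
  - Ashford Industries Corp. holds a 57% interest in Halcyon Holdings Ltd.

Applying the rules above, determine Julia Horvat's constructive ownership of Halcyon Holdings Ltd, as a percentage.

5.864236%

By sibling attribution (R3), Julia Horvat is treated as also owning Emil Horvat's interest in Ridgefield Energy Co, giving 29% + 15% = 44%.
By sibling attribution (R3), Julia Horvat is treated as owning Emil Horvat's 61% interest in Quarry Services GmbH.
Chain via Ridgefield Energy Co. → Ironwood Logistics SA → Ashford Industries Corp. (R1): 44% × 44% × 41% × 57% = 4.524432% of Halcyon Holdings Ltd.
Chain via Quarry Services GmbH → Oakhollow Shipping BV → Cobalt Group plc (R1): 61% × 68% × 17% × 19% = 1.339804% of Halcyon Holdings Ltd.
Aggregating (R2): 4.524432% + 1.339804% = 5.864236%.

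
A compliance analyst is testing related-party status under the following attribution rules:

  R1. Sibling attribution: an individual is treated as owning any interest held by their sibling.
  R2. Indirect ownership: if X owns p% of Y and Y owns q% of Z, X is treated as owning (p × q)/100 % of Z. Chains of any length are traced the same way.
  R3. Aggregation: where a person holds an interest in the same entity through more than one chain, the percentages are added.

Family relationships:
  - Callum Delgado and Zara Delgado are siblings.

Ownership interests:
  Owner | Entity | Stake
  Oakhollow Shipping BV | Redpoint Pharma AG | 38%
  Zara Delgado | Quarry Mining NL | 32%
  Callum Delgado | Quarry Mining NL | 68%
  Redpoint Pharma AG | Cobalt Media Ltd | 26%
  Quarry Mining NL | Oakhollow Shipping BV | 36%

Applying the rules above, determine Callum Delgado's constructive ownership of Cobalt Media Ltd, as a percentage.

By sibling attribution (R1), Callum Delgado is treated as also owning Zara Delgado's interest in Quarry Mining NL, giving 68% + 32% = 100%.
Chain via Quarry Mining NL → Oakhollow Shipping BV → Redpoint Pharma AG (R2): 100% × 36% × 38% × 26% = 3.5568% of Cobalt Media Ltd.

3.5568%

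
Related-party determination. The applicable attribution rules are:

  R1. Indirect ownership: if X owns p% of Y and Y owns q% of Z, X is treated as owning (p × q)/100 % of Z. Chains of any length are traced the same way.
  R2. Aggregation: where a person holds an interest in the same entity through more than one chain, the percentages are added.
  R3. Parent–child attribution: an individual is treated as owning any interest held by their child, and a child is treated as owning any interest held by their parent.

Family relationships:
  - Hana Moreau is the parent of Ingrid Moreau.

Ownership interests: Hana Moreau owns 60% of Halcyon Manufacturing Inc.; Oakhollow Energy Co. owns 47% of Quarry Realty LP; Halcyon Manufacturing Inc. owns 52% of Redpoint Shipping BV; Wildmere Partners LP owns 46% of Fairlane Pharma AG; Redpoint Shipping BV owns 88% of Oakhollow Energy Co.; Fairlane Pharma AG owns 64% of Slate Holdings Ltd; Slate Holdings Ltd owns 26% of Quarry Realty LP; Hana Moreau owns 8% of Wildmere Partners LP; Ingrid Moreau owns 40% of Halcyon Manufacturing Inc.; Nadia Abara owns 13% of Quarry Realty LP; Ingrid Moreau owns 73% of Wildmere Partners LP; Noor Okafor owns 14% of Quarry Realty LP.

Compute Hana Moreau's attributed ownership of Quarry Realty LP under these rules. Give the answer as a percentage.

27.707264%

By parent–child attribution (R3), Hana Moreau is treated as also owning Ingrid Moreau's interest in Wildmere Partners LP, giving 8% + 73% = 81%.
By parent–child attribution (R3), Hana Moreau is treated as also owning Ingrid Moreau's interest in Halcyon Manufacturing Inc, giving 60% + 40% = 100%.
Chain via Wildmere Partners LP → Fairlane Pharma AG → Slate Holdings Ltd (R1): 81% × 46% × 64% × 26% = 6.200064% of Quarry Realty LP.
Chain via Halcyon Manufacturing Inc. → Redpoint Shipping BV → Oakhollow Energy Co. (R1): 100% × 52% × 88% × 47% = 21.5072% of Quarry Realty LP.
Aggregating (R2): 6.200064% + 21.5072% = 27.707264%.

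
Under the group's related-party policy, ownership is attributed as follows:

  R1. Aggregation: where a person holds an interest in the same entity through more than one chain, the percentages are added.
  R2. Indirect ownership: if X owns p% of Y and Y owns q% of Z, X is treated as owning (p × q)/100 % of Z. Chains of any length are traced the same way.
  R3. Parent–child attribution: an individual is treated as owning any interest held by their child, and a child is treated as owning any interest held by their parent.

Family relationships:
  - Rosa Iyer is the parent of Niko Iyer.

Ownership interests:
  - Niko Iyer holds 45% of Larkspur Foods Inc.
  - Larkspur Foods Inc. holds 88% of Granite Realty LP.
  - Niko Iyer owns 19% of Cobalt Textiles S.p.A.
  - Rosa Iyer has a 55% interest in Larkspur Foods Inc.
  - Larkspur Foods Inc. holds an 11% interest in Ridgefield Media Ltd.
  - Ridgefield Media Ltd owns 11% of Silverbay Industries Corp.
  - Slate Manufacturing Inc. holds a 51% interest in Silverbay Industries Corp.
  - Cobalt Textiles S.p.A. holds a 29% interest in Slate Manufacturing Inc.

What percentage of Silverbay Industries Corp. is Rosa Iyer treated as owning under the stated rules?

4.0201%

By parent–child attribution (R3), Rosa Iyer is treated as also owning Niko Iyer's interest in Larkspur Foods Inc, giving 55% + 45% = 100%.
By parent–child attribution (R3), Rosa Iyer is treated as owning Niko Iyer's 19% interest in Cobalt Textiles S.p.A.
Chain via Larkspur Foods Inc. → Ridgefield Media Ltd (R2): 100% × 11% × 11% = 1.21% of Silverbay Industries Corp.
Chain via Cobalt Textiles S.p.A. → Slate Manufacturing Inc. (R2): 19% × 29% × 51% = 2.8101% of Silverbay Industries Corp.
Aggregating (R1): 1.21% + 2.8101% = 4.0201%.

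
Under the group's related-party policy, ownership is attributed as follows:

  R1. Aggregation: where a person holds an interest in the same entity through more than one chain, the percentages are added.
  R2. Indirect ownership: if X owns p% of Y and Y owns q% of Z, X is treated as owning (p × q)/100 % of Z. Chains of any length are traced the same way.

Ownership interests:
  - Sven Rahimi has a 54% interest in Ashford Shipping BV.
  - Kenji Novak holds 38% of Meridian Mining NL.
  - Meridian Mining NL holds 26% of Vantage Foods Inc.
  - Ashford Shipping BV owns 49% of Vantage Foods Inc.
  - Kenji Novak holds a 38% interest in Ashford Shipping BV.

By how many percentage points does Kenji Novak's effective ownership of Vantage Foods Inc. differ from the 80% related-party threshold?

Chain via Meridian Mining NL (R2): 38% × 26% = 9.88% of Vantage Foods Inc.
Chain via Ashford Shipping BV (R2): 38% × 49% = 18.62% of Vantage Foods Inc.
Aggregating (R1): 9.88% + 18.62% = 28.5%.
28.5% falls short of the 80% threshold by 51.5 percentage points.

51.5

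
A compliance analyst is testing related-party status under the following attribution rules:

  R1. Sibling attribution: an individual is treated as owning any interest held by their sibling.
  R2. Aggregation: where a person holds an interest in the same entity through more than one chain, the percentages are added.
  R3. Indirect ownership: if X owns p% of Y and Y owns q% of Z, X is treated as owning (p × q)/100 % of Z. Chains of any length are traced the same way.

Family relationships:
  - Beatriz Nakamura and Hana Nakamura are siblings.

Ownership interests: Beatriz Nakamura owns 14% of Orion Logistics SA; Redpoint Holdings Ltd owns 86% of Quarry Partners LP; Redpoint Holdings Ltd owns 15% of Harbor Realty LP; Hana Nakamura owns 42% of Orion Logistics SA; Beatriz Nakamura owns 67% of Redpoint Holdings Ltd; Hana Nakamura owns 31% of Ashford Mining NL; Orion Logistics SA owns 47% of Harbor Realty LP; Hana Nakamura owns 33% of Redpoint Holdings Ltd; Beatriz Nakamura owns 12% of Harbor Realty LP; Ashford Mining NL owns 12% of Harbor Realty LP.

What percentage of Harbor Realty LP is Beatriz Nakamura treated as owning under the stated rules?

By sibling attribution (R1), Beatriz Nakamura is treated as also owning Hana Nakamura's interest in Orion Logistics SA, giving 14% + 42% = 56%.
By sibling attribution (R1), Beatriz Nakamura is treated as also owning Hana Nakamura's interest in Redpoint Holdings Ltd, giving 67% + 33% = 100%.
By sibling attribution (R1), Beatriz Nakamura is treated as owning Hana Nakamura's 31% interest in Ashford Mining NL.
Chain via Orion Logistics SA (R3): 56% × 47% = 26.32% of Harbor Realty LP.
Chain via Redpoint Holdings Ltd (R3): 100% × 15% = 15% of Harbor Realty LP.
Direct interest in Harbor Realty LP: 12%.
Chain via Ashford Mining NL (R3): 31% × 12% = 3.72% of Harbor Realty LP.
Aggregating (R2): 26.32% + 15% + 12% + 3.72% = 57.04%.

57.04%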